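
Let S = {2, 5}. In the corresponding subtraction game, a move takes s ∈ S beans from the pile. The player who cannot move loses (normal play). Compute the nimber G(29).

n :  0  1  2  3  4  5  6  7  8  9 10 11 12 13 14 15 16 17 18 19 20 21 22 23 24 25 26 27 28 29
G :  0  0  1  1  0  2  1  0  0  1  1  0  2  1  0  0  1  1  0  2  1  0  0  1  1  0  2  1  0  0

0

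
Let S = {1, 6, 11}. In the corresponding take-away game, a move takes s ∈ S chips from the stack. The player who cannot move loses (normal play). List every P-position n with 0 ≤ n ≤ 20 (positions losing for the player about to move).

0, 2, 4, 7, 9, 12, 14, 16, 19

n :  0  1  2  3  4  5  6  7  8  9 10 11 12 13 14 15 16 17 18 19 20
G :  0  1  0  1  0  1  2  0  1  0  1  2  0  1  0  1  0  1  2  0  1
P-positions are exactly the n with G(n) = 0.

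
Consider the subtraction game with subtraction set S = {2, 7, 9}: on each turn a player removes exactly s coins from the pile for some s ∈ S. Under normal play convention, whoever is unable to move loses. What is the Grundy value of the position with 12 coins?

2

G(0) = 0
G(1) = mex{} = 0
G(2) = mex{0} = 1
G(3) = mex{0} = 1
G(4) = mex{1} = 0
G(5) = mex{1} = 0
G(6) = mex{0} = 1
G(7) = mex{0,0} = 1
G(8) = mex{1,0} = 2
G(9) = mex{1,1,0} = 2
G(10) = mex{2,1,0} = 3
G(11) = mex{2,0,1} = 3
G(12) = mex{3,0,1} = 2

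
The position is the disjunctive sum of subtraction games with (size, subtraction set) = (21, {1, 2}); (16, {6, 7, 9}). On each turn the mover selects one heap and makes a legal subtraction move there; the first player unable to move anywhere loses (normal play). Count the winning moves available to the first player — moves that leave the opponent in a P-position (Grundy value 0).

Heap A, S = {1, 2}:
n :  0  1  2  3  4  5  6  7  8  9 10 11 12 13 14 15 16 17 18 19 20 21
G :  0  1  2  0  1  2  0  1  2  0  1  2  0  1  2  0  1  2  0  1  2  0
G_A(21) = 0.
Heap B, S = {6, 7, 9}:
G(0) = 0
G(1) = mex{} = 0
G(2) = mex{} = 0
G(3) = mex{} = 0
G(4) = mex{} = 0
G(5) = mex{} = 0
G(6) = mex{0} = 1
G(7) = mex{0,0} = 1
G(8) = mex{0,0} = 1
G(9) = mex{0,0,0} = 1
G(10) = mex{0,0,0} = 1
G(11) = mex{0,0,0} = 1
G(12) = mex{1,0,0} = 2
G(13) = mex{1,1,0} = 2
G(14) = mex{1,1,0} = 2
G(15) = mex{1,1,1} = 0
G(16) = mex{1,1,1} = 0
G_B(16) = 0.
Combined Grundy value = 0 ⊕ 0 = 0.
A winning move leaves total XOR = 0, i.e. changes one component's Grundy value g to g ⊕ X where X is the current total.
Heap A: target g' = 0⊕0 = 0, but every legal move changes the Grundy value (mex property), so 0 moves.
Heap B: target g' = 0⊕0 = 0, but every legal move changes the Grundy value (mex property), so 0 moves.

0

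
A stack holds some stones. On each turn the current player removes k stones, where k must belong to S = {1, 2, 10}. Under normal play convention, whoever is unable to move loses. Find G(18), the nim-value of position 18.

G(0) = 0
G(1) = mex{0} = 1
G(2) = mex{1,0} = 2
G(3) = mex{2,1} = 0
G(4) = mex{0,2} = 1
G(5) = mex{1,0} = 2
G(6) = mex{2,1} = 0
G(7) = mex{0,2} = 1
G(8) = mex{1,0} = 2
G(9) = mex{2,1} = 0
G(10) = mex{0,2,0} = 1
G(11) = mex{1,0,1} = 2
G(12) = mex{2,1,2} = 0
G(13) = mex{0,2,0} = 1
G(14) = mex{1,0,1} = 2
G(15) = mex{2,1,2} = 0
G(16) = mex{0,2,0} = 1
G(17) = mex{1,0,1} = 2
G(18) = mex{2,1,2} = 0

0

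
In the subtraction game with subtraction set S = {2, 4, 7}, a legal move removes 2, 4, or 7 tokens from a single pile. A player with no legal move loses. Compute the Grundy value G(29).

1

n :  0  1  2  3  4  5  6  7  8  9 10 11 12 13 14 15 16 17 18 19 20 21 22 23 24 25 26 27 28 29
G :  0  0  1  1  2  2  0  3  1  0  2  1  0  2  1  0  2  1  0  2  1  0  2  1  0  2  1  0  2  1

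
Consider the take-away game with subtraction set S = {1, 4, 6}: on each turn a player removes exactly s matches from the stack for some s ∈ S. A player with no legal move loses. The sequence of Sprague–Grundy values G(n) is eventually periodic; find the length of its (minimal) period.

n :  0  1  2  3  4  5  6  7  8  9 10 11 12 13 14
G :  0  1  0  1  2  0  1  0  1  2  0  1  0  1  2
G(n+5) = G(n) holds for n = 0,…,5 (a full window of length max(S) = 6), so the sequence is purely periodic with period 5.

5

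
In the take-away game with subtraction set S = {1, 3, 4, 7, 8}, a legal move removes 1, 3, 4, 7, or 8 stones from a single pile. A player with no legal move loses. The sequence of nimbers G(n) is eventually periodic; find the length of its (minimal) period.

G(0) = 0
G(1) = mex{0} = 1
G(2) = mex{1} = 0
G(3) = mex{0,0} = 1
G(4) = mex{1,1,0} = 2
G(5) = mex{2,0,1} = 3
G(6) = mex{3,1,0} = 2
G(7) = mex{2,2,1,0} = 3
G(8) = mex{3,3,2,1,0} = 4
G(9) = mex{4,2,3,0,1} = 5
G(10) = mex{5,3,2,1,0} = 4
G(11) = mex{4,4,3,2,1} = 0
G(12) = mex{0,5,4,3,2} = 1
G(13) = mex{1,4,5,2,3} = 0
G(14) = mex{0,0,4,3,2} = 1
G(15) = mex{1,1,0,4,3} = 2
G(16) = mex{2,0,1,5,4} = 3
G(17) = mex{3,1,0,4,5} = 2
G(18) = mex{2,2,1,0,4} = 3
G(19) = mex{3,3,2,1,0} = 4
G(20) = mex{4,2,3,0,1} = 5
G(21) = mex{5,3,2,1,0} = 4
G(22) = mex{4,4,3,2,1} = 0
G(23) = mex{0,5,4,3,2} = 1
G(n+11) = G(n) holds for n = 0,…,7 (a full window of length max(S) = 8), so the sequence is purely periodic with period 11.

11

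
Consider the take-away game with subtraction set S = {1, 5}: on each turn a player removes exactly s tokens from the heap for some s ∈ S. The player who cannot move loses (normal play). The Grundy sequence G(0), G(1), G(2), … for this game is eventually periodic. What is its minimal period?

n :  0  1  2  3  4  5  6  7  8  9 10 11 12 13 14
G :  0  1  0  1  0  1  0  1  0  1  0  1  0  1  0
G(n+2) = G(n) holds for n = 0,…,4 (a full window of length max(S) = 5), so the sequence is purely periodic with period 2.

2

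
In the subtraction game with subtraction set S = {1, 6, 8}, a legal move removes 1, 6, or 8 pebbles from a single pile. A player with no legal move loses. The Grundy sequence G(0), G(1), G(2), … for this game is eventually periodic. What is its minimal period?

G(0) = 0
G(1) = mex{0} = 1
G(2) = mex{1} = 0
G(3) = mex{0} = 1
G(4) = mex{1} = 0
G(5) = mex{0} = 1
G(6) = mex{1,0} = 2
G(7) = mex{2,1} = 0
G(8) = mex{0,0,0} = 1
G(9) = mex{1,1,1} = 0
G(10) = mex{0,0,0} = 1
G(11) = mex{1,1,1} = 0
G(12) = mex{0,2,0} = 1
G(13) = mex{1,0,1} = 2
G(14) = mex{2,1,2} = 0
G(15) = mex{0,0,0} = 1
G(16) = mex{1,1,1} = 0
G(n+7) = G(n) holds for n = 0,…,7 (a full window of length max(S) = 8), so the sequence is purely periodic with period 7.

7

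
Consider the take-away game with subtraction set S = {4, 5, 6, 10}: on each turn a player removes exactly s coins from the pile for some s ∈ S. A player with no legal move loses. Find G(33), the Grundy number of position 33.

n :  0  1  2  3  4  5  6  7  8  9 10 11 12 13 14 15 16 17 18 19 20 21 22 23 24 25 26 27 28 29 30 31 32 33
G :  0  0  0  0  1  1  1  1  2  2  2  2  3  3  0  0  0  0  1  1  1  1  2  2  2  2  3  3  0  0  0  0  1  1

1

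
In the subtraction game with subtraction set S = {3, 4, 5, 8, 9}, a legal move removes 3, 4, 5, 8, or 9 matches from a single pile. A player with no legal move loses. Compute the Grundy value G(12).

0

G(0) = 0
G(1) = mex{} = 0
G(2) = mex{} = 0
G(3) = mex{0} = 1
G(4) = mex{0,0} = 1
G(5) = mex{0,0,0} = 1
G(6) = mex{1,0,0} = 2
G(7) = mex{1,1,0} = 2
G(8) = mex{1,1,1,0} = 2
G(9) = mex{2,1,1,0,0} = 3
G(10) = mex{2,2,1,0,0} = 3
G(11) = mex{2,2,2,1,0} = 3
G(12) = mex{3,2,2,1,1} = 0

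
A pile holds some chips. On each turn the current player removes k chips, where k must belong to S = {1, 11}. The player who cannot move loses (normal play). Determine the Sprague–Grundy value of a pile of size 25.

G(0) = 0
G(1) = mex{0} = 1
G(2) = mex{1} = 0
G(3) = mex{0} = 1
G(4) = mex{1} = 0
G(5) = mex{0} = 1
G(6) = mex{1} = 0
G(7) = mex{0} = 1
G(8) = mex{1} = 0
G(9) = mex{0} = 1
G(10) = mex{1} = 0
G(11) = mex{0,0} = 1
G(12) = mex{1,1} = 0
G(13) = mex{0,0} = 1
G(14) = mex{1,1} = 0
G(15) = mex{0,0} = 1
G(16) = mex{1,1} = 0
G(17) = mex{0,0} = 1
G(18) = mex{1,1} = 0
G(19) = mex{0,0} = 1
G(20) = mex{1,1} = 0
G(21) = mex{0,0} = 1
G(22) = mex{1,1} = 0
G(23) = mex{0,0} = 1
G(24) = mex{1,1} = 0
G(25) = mex{0,0} = 1

1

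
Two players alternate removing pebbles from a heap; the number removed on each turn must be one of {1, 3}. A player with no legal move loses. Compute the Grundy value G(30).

0

n :  0  1  2  3  4  5  6  7  8  9 10 11 12 13 14 15 16 17 18 19 20 21 22 23 24 25 26 27 28 29 30
G :  0  1  0  1  0  1  0  1  0  1  0  1  0  1  0  1  0  1  0  1  0  1  0  1  0  1  0  1  0  1  0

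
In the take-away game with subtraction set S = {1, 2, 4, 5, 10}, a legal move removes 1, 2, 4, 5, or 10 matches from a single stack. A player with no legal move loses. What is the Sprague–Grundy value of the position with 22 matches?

G(0) = 0
G(1) = mex{0} = 1
G(2) = mex{1,0} = 2
G(3) = mex{2,1} = 0
G(4) = mex{0,2,0} = 1
G(5) = mex{1,0,1,0} = 2
G(6) = mex{2,1,2,1} = 0
G(7) = mex{0,2,0,2} = 1
G(8) = mex{1,0,1,0} = 2
G(9) = mex{2,1,2,1} = 0
G(10) = mex{0,2,0,2,0} = 1
G(11) = mex{1,0,1,0,1} = 2
G(12) = mex{2,1,2,1,2} = 0
G(13) = mex{0,2,0,2,0} = 1
G(14) = mex{1,0,1,0,1} = 2
G(15) = mex{2,1,2,1,2} = 0
G(16) = mex{0,2,0,2,0} = 1
G(17) = mex{1,0,1,0,1} = 2
G(18) = mex{2,1,2,1,2} = 0
G(19) = mex{0,2,0,2,0} = 1
G(20) = mex{1,0,1,0,1} = 2
G(21) = mex{2,1,2,1,2} = 0
G(22) = mex{0,2,0,2,0} = 1

1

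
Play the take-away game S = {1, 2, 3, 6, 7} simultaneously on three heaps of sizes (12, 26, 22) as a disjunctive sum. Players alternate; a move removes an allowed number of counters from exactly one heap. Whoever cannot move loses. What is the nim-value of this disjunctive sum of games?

0

All heaps use S = {1, 2, 3, 6, 7}:
n :  0  1  2  3  4  5  6  7  8  9 10 11 12 13 14 15 16 17 18 19 20 21 22 23 24 25 26
G :  0  1  2  3  0  1  2  3  0  1  2  3  0  1  2  3  0  1  2  3  0  1  2  3  0  1  2
Heap A: G(12) = 0.
Heap B: G(26) = 2.
Heap C: G(22) = 2.
Combined Grundy value = 0 ⊕ 2 ⊕ 2 = 0.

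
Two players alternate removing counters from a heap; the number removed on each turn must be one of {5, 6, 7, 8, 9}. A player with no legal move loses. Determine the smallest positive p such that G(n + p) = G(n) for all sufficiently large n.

14

G(0) = 0
G(1) = mex{} = 0
G(2) = mex{} = 0
G(3) = mex{} = 0
G(4) = mex{} = 0
G(5) = mex{0} = 1
G(6) = mex{0,0} = 1
G(7) = mex{0,0,0} = 1
G(8) = mex{0,0,0,0} = 1
G(9) = mex{0,0,0,0,0} = 1
G(10) = mex{1,0,0,0,0} = 2
G(11) = mex{1,1,0,0,0} = 2
G(12) = mex{1,1,1,0,0} = 2
G(13) = mex{1,1,1,1,0} = 2
G(14) = mex{1,1,1,1,1} = 0
G(15) = mex{2,1,1,1,1} = 0
G(16) = mex{2,2,1,1,1} = 0
G(17) = mex{2,2,2,1,1} = 0
G(18) = mex{2,2,2,2,1} = 0
G(19) = mex{0,2,2,2,2} = 1
G(20) = mex{0,0,2,2,2} = 1
G(21) = mex{0,0,0,2,2} = 1
G(22) = mex{0,0,0,0,2} = 1
G(23) = mex{0,0,0,0,0} = 1
G(24) = mex{1,0,0,0,0} = 2
G(25) = mex{1,1,0,0,0} = 2
G(26) = mex{1,1,1,0,0} = 2
G(27) = mex{1,1,1,1,0} = 2
G(28) = mex{1,1,1,1,1} = 0
G(29) = mex{2,1,1,1,1} = 0
G(n+14) = G(n) holds for n = 0,…,8 (a full window of length max(S) = 9), so the sequence is purely periodic with period 14.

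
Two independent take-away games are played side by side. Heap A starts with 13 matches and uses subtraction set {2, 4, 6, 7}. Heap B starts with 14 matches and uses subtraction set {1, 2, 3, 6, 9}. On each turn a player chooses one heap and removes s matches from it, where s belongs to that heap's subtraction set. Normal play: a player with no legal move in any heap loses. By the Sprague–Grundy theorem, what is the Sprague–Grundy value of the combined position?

Heap A, S = {2, 4, 6, 7}:
n :  0  1  2  3  4  5  6  7  8  9 10 11 12 13
G :  0  0  1  1  2  2  3  3  4  0  0  1  1  2
G_A(13) = 2.
Heap B, S = {1, 2, 3, 6, 9}:
G(0) = 0
G(1) = mex{0} = 1
G(2) = mex{1,0} = 2
G(3) = mex{2,1,0} = 3
G(4) = mex{3,2,1} = 0
G(5) = mex{0,3,2} = 1
G(6) = mex{1,0,3,0} = 2
G(7) = mex{2,1,0,1} = 3
G(8) = mex{3,2,1,2} = 0
G(9) = mex{0,3,2,3,0} = 1
G(10) = mex{1,0,3,0,1} = 2
G(11) = mex{2,1,0,1,2} = 3
G(12) = mex{3,2,1,2,3} = 0
G(13) = mex{0,3,2,3,0} = 1
G(14) = mex{1,0,3,0,1} = 2
G_B(14) = 2.
Combined Grundy value = 2 ⊕ 2 = 0.

0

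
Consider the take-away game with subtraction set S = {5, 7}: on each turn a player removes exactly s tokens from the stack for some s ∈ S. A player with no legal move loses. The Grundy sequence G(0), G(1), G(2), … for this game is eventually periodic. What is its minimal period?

n :  0  1  2  3  4  5  6  7  8  9 10 11 12 13 14 15 16 17 18 19 20 21 22 23 24 25
G :  0  0  0  0  0  1  1  1  1  1  2  2  0  0  0  0  0  1  1  1  1  1  2  2  0  0
G(n+12) = G(n) holds for n = 0,…,6 (a full window of length max(S) = 7), so the sequence is purely periodic with period 12.

12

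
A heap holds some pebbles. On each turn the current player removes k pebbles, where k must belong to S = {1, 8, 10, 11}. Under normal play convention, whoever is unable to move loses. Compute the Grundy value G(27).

n :  0  1  2  3  4  5  6  7  8  9 10 11 12 13 14 15 16 17 18 19 20 21 22 23 24 25 26 27
G :  0  1  0  1  0  1  0  1  2  0  1  2  3  2  3  2  3  2  0  1  2  0  1  0  1  0  1  0

0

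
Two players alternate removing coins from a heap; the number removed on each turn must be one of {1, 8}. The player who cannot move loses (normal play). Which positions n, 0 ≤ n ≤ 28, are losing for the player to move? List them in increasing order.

n :  0  1  2  3  4  5  6  7  8  9 10 11 12 13 14 15 16 17 18 19 20 21 22 23 24 25 26 27 28
G :  0  1  0  1  0  1  0  1  2  0  1  0  1  0  1  0  1  2  0  1  0  1  0  1  0  1  2  0  1
P-positions are exactly the n with G(n) = 0.

0, 2, 4, 6, 9, 11, 13, 15, 18, 20, 22, 24, 27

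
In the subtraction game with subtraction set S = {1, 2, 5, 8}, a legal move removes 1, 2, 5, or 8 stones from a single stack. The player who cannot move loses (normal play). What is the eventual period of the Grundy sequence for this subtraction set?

G(0) = 0
G(1) = mex{0} = 1
G(2) = mex{1,0} = 2
G(3) = mex{2,1} = 0
G(4) = mex{0,2} = 1
G(5) = mex{1,0,0} = 2
G(6) = mex{2,1,1} = 0
G(7) = mex{0,2,2} = 1
G(8) = mex{1,0,0,0} = 2
G(9) = mex{2,1,1,1} = 0
G(10) = mex{0,2,2,2} = 1
G(11) = mex{1,0,0,0} = 2
G(12) = mex{2,1,1,1} = 0
G(13) = mex{0,2,2,2} = 1
G(14) = mex{1,0,0,0} = 2
G(n+3) = G(n) holds for n = 0,…,7 (a full window of length max(S) = 8), so the sequence is purely periodic with period 3.

3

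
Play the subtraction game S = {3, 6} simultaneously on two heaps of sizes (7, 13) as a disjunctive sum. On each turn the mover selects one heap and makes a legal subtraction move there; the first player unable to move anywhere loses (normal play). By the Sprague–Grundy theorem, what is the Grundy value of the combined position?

All heaps use S = {3, 6}:
G(0) = 0
G(1) = mex{} = 0
G(2) = mex{} = 0
G(3) = mex{0} = 1
G(4) = mex{0} = 1
G(5) = mex{0} = 1
G(6) = mex{1,0} = 2
G(7) = mex{1,0} = 2
G(8) = mex{1,0} = 2
G(9) = mex{2,1} = 0
G(10) = mex{2,1} = 0
G(11) = mex{2,1} = 0
G(12) = mex{0,2} = 1
G(13) = mex{0,2} = 1
Heap A: G(7) = 2.
Heap B: G(13) = 1.
Combined Grundy value = 2 ⊕ 1 = 3.

3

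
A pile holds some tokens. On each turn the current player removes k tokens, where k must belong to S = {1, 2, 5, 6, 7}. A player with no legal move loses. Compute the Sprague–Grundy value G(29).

G(0) = 0
G(1) = mex{0} = 1
G(2) = mex{1,0} = 2
G(3) = mex{2,1} = 0
G(4) = mex{0,2} = 1
G(5) = mex{1,0,0} = 2
G(6) = mex{2,1,1,0} = 3
G(7) = mex{3,2,2,1,0} = 4
G(8) = mex{4,3,0,2,1} = 5
G(9) = mex{5,4,1,0,2} = 3
G(10) = mex{3,5,2,1,0} = 4
G(11) = mex{4,3,3,2,1} = 0
G(12) = mex{0,4,4,3,2} = 1
G(13) = mex{1,0,5,4,3} = 2
G(14) = mex{2,1,3,5,4} = 0
G(15) = mex{0,2,4,3,5} = 1
G(16) = mex{1,0,0,4,3} = 2
G(17) = mex{2,1,1,0,4} = 3
G(18) = mex{3,2,2,1,0} = 4
G(19) = mex{4,3,0,2,1} = 5
G(20) = mex{5,4,1,0,2} = 3
G(21) = mex{3,5,2,1,0} = 4
G(22) = mex{4,3,3,2,1} = 0
G(23) = mex{0,4,4,3,2} = 1
G(24) = mex{1,0,5,4,3} = 2
G(25) = mex{2,1,3,5,4} = 0
G(26) = mex{0,2,4,3,5} = 1
G(27) = mex{1,0,0,4,3} = 2
G(28) = mex{2,1,1,0,4} = 3
G(29) = mex{3,2,2,1,0} = 4

4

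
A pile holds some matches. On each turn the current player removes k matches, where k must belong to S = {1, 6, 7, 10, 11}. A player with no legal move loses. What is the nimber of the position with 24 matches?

2

n :  0  1  2  3  4  5  6  7  8  9 10 11 12 13 14 15 16 17 18 19 20 21 22 23 24
G :  0  1  0  1  0  1  2  3  2  3  2  3  4  5  4  5  0  1  0  1  0  1  2  3  2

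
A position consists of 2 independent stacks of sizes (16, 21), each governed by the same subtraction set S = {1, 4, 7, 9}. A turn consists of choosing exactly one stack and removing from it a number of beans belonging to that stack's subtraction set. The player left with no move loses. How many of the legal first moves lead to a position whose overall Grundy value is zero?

All stacks use S = {1, 4, 7, 9}:
G(0) = 0
G(1) = mex{0} = 1
G(2) = mex{1} = 0
G(3) = mex{0} = 1
G(4) = mex{1,0} = 2
G(5) = mex{2,1} = 0
G(6) = mex{0,0} = 1
G(7) = mex{1,1,0} = 2
G(8) = mex{2,2,1} = 0
G(9) = mex{0,0,0,0} = 1
G(10) = mex{1,1,1,1} = 0
G(11) = mex{0,2,2,0} = 1
G(12) = mex{1,0,0,1} = 2
G(13) = mex{2,1,1,2} = 0
G(14) = mex{0,0,2,0} = 1
G(15) = mex{1,1,0,1} = 2
G(16) = mex{2,2,1,2} = 0
G(17) = mex{0,0,0,0} = 1
G(18) = mex{1,1,1,1} = 0
G(19) = mex{0,2,2,0} = 1
G(20) = mex{1,0,0,1} = 2
G(21) = mex{2,1,1,2} = 0
Stack A: G(16) = 0.
Stack B: G(21) = 0.
Combined Grundy value = 0 ⊕ 0 = 0.
A winning move leaves total XOR = 0, i.e. changes one component's Grundy value g to g ⊕ X where X is the current total.
Stack A: target g' = 0⊕0 = 0, but every legal move changes the Grundy value (mex property), so 0 moves.
Stack B: target g' = 0⊕0 = 0, but every legal move changes the Grundy value (mex property), so 0 moves.

0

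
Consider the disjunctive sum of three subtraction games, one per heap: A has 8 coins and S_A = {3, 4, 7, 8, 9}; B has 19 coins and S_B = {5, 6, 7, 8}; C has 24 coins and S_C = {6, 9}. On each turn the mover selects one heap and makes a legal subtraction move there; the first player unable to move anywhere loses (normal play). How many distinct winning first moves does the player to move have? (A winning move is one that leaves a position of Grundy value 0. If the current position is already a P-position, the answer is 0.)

2

Heap A, S = {3, 4, 7, 8, 9}:
G(0) = 0
G(1) = mex{} = 0
G(2) = mex{} = 0
G(3) = mex{0} = 1
G(4) = mex{0,0} = 1
G(5) = mex{0,0} = 1
G(6) = mex{1,0} = 2
G(7) = mex{1,1,0} = 2
G(8) = mex{1,1,0,0} = 2
G_A(8) = 2.
Heap B, S = {5, 6, 7, 8}:
G(0) = 0
G(1) = mex{} = 0
G(2) = mex{} = 0
G(3) = mex{} = 0
G(4) = mex{} = 0
G(5) = mex{0} = 1
G(6) = mex{0,0} = 1
G(7) = mex{0,0,0} = 1
G(8) = mex{0,0,0,0} = 1
G(9) = mex{0,0,0,0} = 1
G(10) = mex{1,0,0,0} = 2
G(11) = mex{1,1,0,0} = 2
G(12) = mex{1,1,1,0} = 2
G(13) = mex{1,1,1,1} = 0
G(14) = mex{1,1,1,1} = 0
G(15) = mex{2,1,1,1} = 0
G(16) = mex{2,2,1,1} = 0
G(17) = mex{2,2,2,1} = 0
G(18) = mex{0,2,2,2} = 1
G(19) = mex{0,0,2,2} = 1
G_B(19) = 1.
Heap C, S = {6, 9}:
G(0) = 0
G(1) = mex{} = 0
G(2) = mex{} = 0
G(3) = mex{} = 0
G(4) = mex{} = 0
G(5) = mex{} = 0
G(6) = mex{0} = 1
G(7) = mex{0} = 1
G(8) = mex{0} = 1
G(9) = mex{0,0} = 1
G(10) = mex{0,0} = 1
G(11) = mex{0,0} = 1
G(12) = mex{1,0} = 2
G(13) = mex{1,0} = 2
G(14) = mex{1,0} = 2
G(15) = mex{1,1} = 0
G(16) = mex{1,1} = 0
G(17) = mex{1,1} = 0
G(18) = mex{2,1} = 0
G(19) = mex{2,1} = 0
G(20) = mex{2,1} = 0
G(21) = mex{0,2} = 1
G(22) = mex{0,2} = 1
G(23) = mex{0,2} = 1
G(24) = mex{0,0} = 1
G_C(24) = 1.
Combined Grundy value = 2 ⊕ 1 ⊕ 1 = 2.
A winning move leaves total XOR = 0, i.e. changes one component's Grundy value g to g ⊕ X where X is the current total.
Heap A: need g' = 2⊕2 = 0. Options: 8−3→G=1, 8−4→G=1, 8−7→G=0, 8−8→G=0. Hits: 2.
Heap B: need g' = 1⊕2 = 3. Options: 19−5→G=0, 19−6→G=0, 19−7→G=2, 19−8→G=2. Hits: 0.
Heap C: need g' = 1⊕2 = 3. Options: 24−6→G=0, 24−9→G=0. Hits: 0.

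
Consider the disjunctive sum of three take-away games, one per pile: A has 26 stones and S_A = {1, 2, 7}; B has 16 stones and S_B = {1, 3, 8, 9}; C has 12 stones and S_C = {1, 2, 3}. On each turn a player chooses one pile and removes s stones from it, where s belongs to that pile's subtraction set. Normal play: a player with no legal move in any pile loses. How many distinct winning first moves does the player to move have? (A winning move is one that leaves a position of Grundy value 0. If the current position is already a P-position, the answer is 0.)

Pile A, S = {1, 2, 7}:
n :  0  1  2  3  4  5  6  7  8  9 10 11 12 13 14 15 16 17 18 19 20 21 22 23 24 25 26
G :  0  1  2  0  1  2  0  1  2  0  1  2  0  1  2  0  1  2  0  1  2  0  1  2  0  1  2
G_A(26) = 2.
Pile B, S = {1, 3, 8, 9}:
G(0) = 0
G(1) = mex{0} = 1
G(2) = mex{1} = 0
G(3) = mex{0,0} = 1
G(4) = mex{1,1} = 0
G(5) = mex{0,0} = 1
G(6) = mex{1,1} = 0
G(7) = mex{0,0} = 1
G(8) = mex{1,1,0} = 2
G(9) = mex{2,0,1,0} = 3
G(10) = mex{3,1,0,1} = 2
G(11) = mex{2,2,1,0} = 3
G(12) = mex{3,3,0,1} = 2
G(13) = mex{2,2,1,0} = 3
G(14) = mex{3,3,0,1} = 2
G(15) = mex{2,2,1,0} = 3
G(16) = mex{3,3,2,1} = 0
G_B(16) = 0.
Pile C, S = {1, 2, 3}:
n :  0  1  2  3  4  5  6  7  8  9 10 11 12
G :  0  1  2  3  0  1  2  3  0  1  2  3  0
G_C(12) = 0.
Combined Grundy value = 2 ⊕ 0 ⊕ 0 = 2.
A winning move leaves total XOR = 0, i.e. changes one component's Grundy value g to g ⊕ X where X is the current total.
Pile A: need g' = 2⊕2 = 0. Options: 26−1→G=1, 26−2→G=0, 26−7→G=1. Hits: 1.
Pile B: need g' = 0⊕2 = 2. Options: 16−1→G=3, 16−3→G=3, 16−8→G=2, 16−9→G=1. Hits: 1.
Pile C: need g' = 0⊕2 = 2. Options: 12−1→G=3, 12−2→G=2, 12−3→G=1. Hits: 1.

3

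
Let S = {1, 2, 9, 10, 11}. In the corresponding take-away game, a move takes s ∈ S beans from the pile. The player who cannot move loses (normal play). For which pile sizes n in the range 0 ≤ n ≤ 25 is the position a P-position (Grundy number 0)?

0, 3, 6, 18, 21, 24

n :  0  1  2  3  4  5  6  7  8  9 10 11 12 13 14 15 16 17 18 19 20 21 22 23 24 25
G :  0  1  2  0  1  2  0  1  2  3  4  5  3  4  5  3  4  5  0  1  2  0  1  2  0  1
P-positions are exactly the n with G(n) = 0.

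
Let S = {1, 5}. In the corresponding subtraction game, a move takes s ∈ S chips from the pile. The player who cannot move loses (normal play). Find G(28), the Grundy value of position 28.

0

n :  0  1  2  3  4  5  6  7  8  9 10 11 12 13 14 15 16 17 18 19 20 21 22 23 24 25 26 27 28
G :  0  1  0  1  0  1  0  1  0  1  0  1  0  1  0  1  0  1  0  1  0  1  0  1  0  1  0  1  0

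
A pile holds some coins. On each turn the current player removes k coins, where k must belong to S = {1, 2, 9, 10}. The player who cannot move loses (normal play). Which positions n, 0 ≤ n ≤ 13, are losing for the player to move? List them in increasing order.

n :  0  1  2  3  4  5  6  7  8  9 10 11 12 13
G :  0  1  2  0  1  2  0  1  2  3  4  0  1  2
P-positions are exactly the n with G(n) = 0.

0, 3, 6, 11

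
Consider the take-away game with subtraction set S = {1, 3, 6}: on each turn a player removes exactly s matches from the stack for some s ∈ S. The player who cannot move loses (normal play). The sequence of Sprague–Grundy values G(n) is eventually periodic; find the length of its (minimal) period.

9

n :  0  1  2  3  4  5  6  7  8  9 10 11 12 13 14 15 16 17 18 19
G :  0  1  0  1  0  1  2  3  2  0  1  0  1  0  1  2  3  2  0  1
G(n+9) = G(n) holds for n = 0,…,5 (a full window of length max(S) = 6), so the sequence is purely periodic with period 9.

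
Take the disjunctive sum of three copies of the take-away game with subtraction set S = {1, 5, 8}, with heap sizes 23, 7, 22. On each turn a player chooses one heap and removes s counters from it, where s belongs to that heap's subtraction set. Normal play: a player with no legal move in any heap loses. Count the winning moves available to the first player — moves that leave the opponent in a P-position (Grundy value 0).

All heaps use S = {1, 5, 8}:
G(0) = 0
G(1) = mex{0} = 1
G(2) = mex{1} = 0
G(3) = mex{0} = 1
G(4) = mex{1} = 0
G(5) = mex{0,0} = 1
G(6) = mex{1,1} = 0
G(7) = mex{0,0} = 1
G(8) = mex{1,1,0} = 2
G(9) = mex{2,0,1} = 3
G(10) = mex{3,1,0} = 2
G(11) = mex{2,0,1} = 3
G(12) = mex{3,1,0} = 2
G(13) = mex{2,2,1} = 0
G(14) = mex{0,3,0} = 1
G(15) = mex{1,2,1} = 0
G(16) = mex{0,3,2} = 1
G(17) = mex{1,2,3} = 0
G(18) = mex{0,0,2} = 1
G(19) = mex{1,1,3} = 0
G(20) = mex{0,0,2} = 1
G(21) = mex{1,1,0} = 2
G(22) = mex{2,0,1} = 3
G(23) = mex{3,1,0} = 2
Heap A: G(23) = 2.
Heap B: G(7) = 1.
Heap C: G(22) = 3.
Combined Grundy value = 2 ⊕ 1 ⊕ 3 = 0.
A winning move leaves total XOR = 0, i.e. changes one component's Grundy value g to g ⊕ X where X is the current total.
Heap A: target g' = 2⊕0 = 2, but every legal move changes the Grundy value (mex property), so 0 moves.
Heap B: target g' = 1⊕0 = 1, but every legal move changes the Grundy value (mex property), so 0 moves.
Heap C: target g' = 3⊕0 = 3, but every legal move changes the Grundy value (mex property), so 0 moves.

0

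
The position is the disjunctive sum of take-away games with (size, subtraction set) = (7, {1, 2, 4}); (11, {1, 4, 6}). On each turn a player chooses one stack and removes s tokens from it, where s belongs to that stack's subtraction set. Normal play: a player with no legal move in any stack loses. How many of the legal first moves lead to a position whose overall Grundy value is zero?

0

Stack A, S = {1, 2, 4}:
G(0) = 0
G(1) = mex{0} = 1
G(2) = mex{1,0} = 2
G(3) = mex{2,1} = 0
G(4) = mex{0,2,0} = 1
G(5) = mex{1,0,1} = 2
G(6) = mex{2,1,2} = 0
G(7) = mex{0,2,0} = 1
G_A(7) = 1.
Stack B, S = {1, 4, 6}:
n :  0  1  2  3  4  5  6  7  8  9 10 11
G :  0  1  0  1  2  0  1  0  1  2  0  1
G_B(11) = 1.
Combined Grundy value = 1 ⊕ 1 = 0.
A winning move leaves total XOR = 0, i.e. changes one component's Grundy value g to g ⊕ X where X is the current total.
Stack A: target g' = 1⊕0 = 1, but every legal move changes the Grundy value (mex property), so 0 moves.
Stack B: target g' = 1⊕0 = 1, but every legal move changes the Grundy value (mex property), so 0 moves.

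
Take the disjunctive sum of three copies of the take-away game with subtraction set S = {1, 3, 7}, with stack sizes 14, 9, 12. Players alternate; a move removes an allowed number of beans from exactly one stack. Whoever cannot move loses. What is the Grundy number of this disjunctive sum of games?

All stacks use S = {1, 3, 7}:
n :  0  1  2  3  4  5  6  7  8  9 10 11 12 13 14
G :  0  1  0  1  0  1  0  1  0  1  0  1  0  1  0
Stack A: G(14) = 0.
Stack B: G(9) = 1.
Stack C: G(12) = 0.
Combined Grundy value = 0 ⊕ 1 ⊕ 0 = 1.

1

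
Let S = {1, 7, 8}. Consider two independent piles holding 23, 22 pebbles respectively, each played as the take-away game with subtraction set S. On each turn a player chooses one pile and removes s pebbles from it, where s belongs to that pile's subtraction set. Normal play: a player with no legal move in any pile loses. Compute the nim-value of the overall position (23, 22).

3

All piles use S = {1, 7, 8}:
n :  0  1  2  3  4  5  6  7  8  9 10 11 12 13 14 15 16 17 18 19 20 21 22 23
G :  0  1  0  1  0  1  0  1  2  3  2  3  2  3  2  0  1  0  1  0  1  0  1  2
Pile A: G(23) = 2.
Pile B: G(22) = 1.
Combined Grundy value = 2 ⊕ 1 = 3.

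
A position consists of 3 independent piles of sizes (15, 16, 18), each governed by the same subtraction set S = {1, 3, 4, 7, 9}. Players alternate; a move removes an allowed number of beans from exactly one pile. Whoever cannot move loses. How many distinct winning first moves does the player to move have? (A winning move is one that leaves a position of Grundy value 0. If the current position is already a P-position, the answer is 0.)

5

All piles use S = {1, 3, 4, 7, 9}:
n :  0  1  2  3  4  5  6  7  8  9 10 11 12 13 14 15 16 17 18
G :  0  1  0  1  2  3  2  3  0  1  0  1  2  3  2  3  0  1  0
Pile A: G(15) = 3.
Pile B: G(16) = 0.
Pile C: G(18) = 0.
Combined Grundy value = 3 ⊕ 0 ⊕ 0 = 3.
A winning move leaves total XOR = 0, i.e. changes one component's Grundy value g to g ⊕ X where X is the current total.
Pile A: need g' = 3⊕3 = 0. Options: 15−1→G=2, 15−3→G=2, 15−4→G=1, 15−7→G=0, 15−9→G=2. Hits: 1.
Pile B: need g' = 0⊕3 = 3. Options: 16−1→G=3, 16−3→G=3, 16−4→G=2, 16−7→G=1, 16−9→G=3. Hits: 3.
Pile C: need g' = 0⊕3 = 3. Options: 18−1→G=1, 18−3→G=3, 18−4→G=2, 18−7→G=1, 18−9→G=1. Hits: 1.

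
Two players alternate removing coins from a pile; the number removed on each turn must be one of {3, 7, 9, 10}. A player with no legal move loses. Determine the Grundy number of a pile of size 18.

0

n :  0  1  2  3  4  5  6  7  8  9 10 11 12 13 14 15 16 17 18
G :  0  0  0  1  1  1  0  2  2  1  3  3  2  2  0  3  3  1  0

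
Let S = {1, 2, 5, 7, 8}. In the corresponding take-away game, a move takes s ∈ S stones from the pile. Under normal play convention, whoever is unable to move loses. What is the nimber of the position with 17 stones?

G(0) = 0
G(1) = mex{0} = 1
G(2) = mex{1,0} = 2
G(3) = mex{2,1} = 0
G(4) = mex{0,2} = 1
G(5) = mex{1,0,0} = 2
G(6) = mex{2,1,1} = 0
G(7) = mex{0,2,2,0} = 1
G(8) = mex{1,0,0,1,0} = 2
G(9) = mex{2,1,1,2,1} = 0
G(10) = mex{0,2,2,0,2} = 1
G(11) = mex{1,0,0,1,0} = 2
G(12) = mex{2,1,1,2,1} = 0
G(13) = mex{0,2,2,0,2} = 1
G(14) = mex{1,0,0,1,0} = 2
G(15) = mex{2,1,1,2,1} = 0
G(16) = mex{0,2,2,0,2} = 1
G(17) = mex{1,0,0,1,0} = 2

2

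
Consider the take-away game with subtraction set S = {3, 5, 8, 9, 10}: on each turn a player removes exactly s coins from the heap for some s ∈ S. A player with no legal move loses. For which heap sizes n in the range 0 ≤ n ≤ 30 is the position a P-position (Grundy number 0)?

G(0) = 0
G(1) = mex{} = 0
G(2) = mex{} = 0
G(3) = mex{0} = 1
G(4) = mex{0} = 1
G(5) = mex{0,0} = 1
G(6) = mex{1,0} = 2
G(7) = mex{1,0} = 2
G(8) = mex{1,1,0} = 2
G(9) = mex{2,1,0,0} = 3
G(10) = mex{2,1,0,0,0} = 3
G(11) = mex{2,2,1,0,0} = 3
G(12) = mex{3,2,1,1,0} = 4
G(13) = mex{3,2,1,1,1} = 0
G(14) = mex{3,3,2,1,1} = 0
G(15) = mex{4,3,2,2,1} = 0
G(16) = mex{0,3,2,2,2} = 1
G(17) = mex{0,4,3,2,2} = 1
G(18) = mex{0,0,3,3,2} = 1
G(19) = mex{1,0,3,3,3} = 2
G(20) = mex{1,0,4,3,3} = 2
G(21) = mex{1,1,0,4,3} = 2
G(22) = mex{2,1,0,0,4} = 3
G(23) = mex{2,1,0,0,0} = 3
G(24) = mex{2,2,1,0,0} = 3
G(25) = mex{3,2,1,1,0} = 4
G(26) = mex{3,2,1,1,1} = 0
G(27) = mex{3,3,2,1,1} = 0
G(28) = mex{4,3,2,2,1} = 0
G(29) = mex{0,3,2,2,2} = 1
G(30) = mex{0,4,3,2,2} = 1
P-positions are exactly the n with G(n) = 0.

0, 1, 2, 13, 14, 15, 26, 27, 28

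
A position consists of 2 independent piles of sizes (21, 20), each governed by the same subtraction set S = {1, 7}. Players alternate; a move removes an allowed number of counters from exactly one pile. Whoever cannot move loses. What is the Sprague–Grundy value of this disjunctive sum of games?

1

All piles use S = {1, 7}:
G(0) = 0
G(1) = mex{0} = 1
G(2) = mex{1} = 0
G(3) = mex{0} = 1
G(4) = mex{1} = 0
G(5) = mex{0} = 1
G(6) = mex{1} = 0
G(7) = mex{0,0} = 1
G(8) = mex{1,1} = 0
G(9) = mex{0,0} = 1
G(10) = mex{1,1} = 0
G(11) = mex{0,0} = 1
G(12) = mex{1,1} = 0
G(13) = mex{0,0} = 1
G(14) = mex{1,1} = 0
G(15) = mex{0,0} = 1
G(16) = mex{1,1} = 0
G(17) = mex{0,0} = 1
G(18) = mex{1,1} = 0
G(19) = mex{0,0} = 1
G(20) = mex{1,1} = 0
G(21) = mex{0,0} = 1
Pile A: G(21) = 1.
Pile B: G(20) = 0.
Combined Grundy value = 1 ⊕ 0 = 1.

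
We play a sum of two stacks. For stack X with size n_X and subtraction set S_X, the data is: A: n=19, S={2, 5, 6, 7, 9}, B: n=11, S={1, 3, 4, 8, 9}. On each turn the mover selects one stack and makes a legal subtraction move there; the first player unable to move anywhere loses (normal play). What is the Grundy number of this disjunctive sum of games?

0

Stack A, S = {2, 5, 6, 7, 9}:
G(0) = 0
G(1) = mex{} = 0
G(2) = mex{0} = 1
G(3) = mex{0} = 1
G(4) = mex{1} = 0
G(5) = mex{1,0} = 2
G(6) = mex{0,0,0} = 1
G(7) = mex{2,1,0,0} = 3
G(8) = mex{1,1,1,0} = 2
G(9) = mex{3,0,1,1,0} = 2
G(10) = mex{2,2,0,1,0} = 3
G(11) = mex{2,1,2,0,1} = 3
G(12) = mex{3,3,1,2,1} = 0
G(13) = mex{3,2,3,1,0} = 4
G(14) = mex{0,2,2,3,2} = 1
G(15) = mex{4,3,2,2,1} = 0
G(16) = mex{1,3,3,2,3} = 0
G(17) = mex{0,0,3,3,2} = 1
G(18) = mex{0,4,0,3,2} = 1
G(19) = mex{1,1,4,0,3} = 2
G_A(19) = 2.
Stack B, S = {1, 3, 4, 8, 9}:
G(0) = 0
G(1) = mex{0} = 1
G(2) = mex{1} = 0
G(3) = mex{0,0} = 1
G(4) = mex{1,1,0} = 2
G(5) = mex{2,0,1} = 3
G(6) = mex{3,1,0} = 2
G(7) = mex{2,2,1} = 0
G(8) = mex{0,3,2,0} = 1
G(9) = mex{1,2,3,1,0} = 4
G(10) = mex{4,0,2,0,1} = 3
G(11) = mex{3,1,0,1,0} = 2
G_B(11) = 2.
Combined Grundy value = 2 ⊕ 2 = 0.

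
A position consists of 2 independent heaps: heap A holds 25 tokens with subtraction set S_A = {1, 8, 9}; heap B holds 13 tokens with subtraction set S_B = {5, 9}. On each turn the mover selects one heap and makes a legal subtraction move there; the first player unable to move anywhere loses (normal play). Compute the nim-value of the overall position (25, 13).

Heap A, S = {1, 8, 9}:
G(0) = 0
G(1) = mex{0} = 1
G(2) = mex{1} = 0
G(3) = mex{0} = 1
G(4) = mex{1} = 0
G(5) = mex{0} = 1
G(6) = mex{1} = 0
G(7) = mex{0} = 1
G(8) = mex{1,0} = 2
G(9) = mex{2,1,0} = 3
G(10) = mex{3,0,1} = 2
G(11) = mex{2,1,0} = 3
G(12) = mex{3,0,1} = 2
G(13) = mex{2,1,0} = 3
G(14) = mex{3,0,1} = 2
G(15) = mex{2,1,0} = 3
G(16) = mex{3,2,1} = 0
G(17) = mex{0,3,2} = 1
G(18) = mex{1,2,3} = 0
G(19) = mex{0,3,2} = 1
G(20) = mex{1,2,3} = 0
G(21) = mex{0,3,2} = 1
G(22) = mex{1,2,3} = 0
G(23) = mex{0,3,2} = 1
G(24) = mex{1,0,3} = 2
G(25) = mex{2,1,0} = 3
G_A(25) = 3.
Heap B, S = {5, 9}:
G(0) = 0
G(1) = mex{} = 0
G(2) = mex{} = 0
G(3) = mex{} = 0
G(4) = mex{} = 0
G(5) = mex{0} = 1
G(6) = mex{0} = 1
G(7) = mex{0} = 1
G(8) = mex{0} = 1
G(9) = mex{0,0} = 1
G(10) = mex{1,0} = 2
G(11) = mex{1,0} = 2
G(12) = mex{1,0} = 2
G(13) = mex{1,0} = 2
G_B(13) = 2.
Combined Grundy value = 3 ⊕ 2 = 1.

1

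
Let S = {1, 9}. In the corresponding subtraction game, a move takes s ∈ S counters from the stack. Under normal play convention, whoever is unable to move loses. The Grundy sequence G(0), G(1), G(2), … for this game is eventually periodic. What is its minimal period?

2

G(0) = 0
G(1) = mex{0} = 1
G(2) = mex{1} = 0
G(3) = mex{0} = 1
G(4) = mex{1} = 0
G(5) = mex{0} = 1
G(6) = mex{1} = 0
G(7) = mex{0} = 1
G(8) = mex{1} = 0
G(9) = mex{0,0} = 1
G(10) = mex{1,1} = 0
G(11) = mex{0,0} = 1
G(12) = mex{1,1} = 0
G(13) = mex{0,0} = 1
G(14) = mex{1,1} = 0
G(n+2) = G(n) holds for n = 0,…,8 (a full window of length max(S) = 9), so the sequence is purely periodic with period 2.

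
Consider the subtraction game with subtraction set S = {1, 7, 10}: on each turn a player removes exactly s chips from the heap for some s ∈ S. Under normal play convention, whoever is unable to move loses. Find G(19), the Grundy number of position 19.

n :  0  1  2  3  4  5  6  7  8  9 10 11 12 13 14 15 16 17 18 19
G :  0  1  0  1  0  1  0  1  0  1  2  3  2  3  2  3  2  0  1  0

0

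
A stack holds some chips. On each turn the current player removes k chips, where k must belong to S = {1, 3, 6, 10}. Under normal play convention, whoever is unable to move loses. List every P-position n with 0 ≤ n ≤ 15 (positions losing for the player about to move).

0, 2, 4, 9, 11, 13

G(0) = 0
G(1) = mex{0} = 1
G(2) = mex{1} = 0
G(3) = mex{0,0} = 1
G(4) = mex{1,1} = 0
G(5) = mex{0,0} = 1
G(6) = mex{1,1,0} = 2
G(7) = mex{2,0,1} = 3
G(8) = mex{3,1,0} = 2
G(9) = mex{2,2,1} = 0
G(10) = mex{0,3,0,0} = 1
G(11) = mex{1,2,1,1} = 0
G(12) = mex{0,0,2,0} = 1
G(13) = mex{1,1,3,1} = 0
G(14) = mex{0,0,2,0} = 1
G(15) = mex{1,1,0,1} = 2
P-positions are exactly the n with G(n) = 0.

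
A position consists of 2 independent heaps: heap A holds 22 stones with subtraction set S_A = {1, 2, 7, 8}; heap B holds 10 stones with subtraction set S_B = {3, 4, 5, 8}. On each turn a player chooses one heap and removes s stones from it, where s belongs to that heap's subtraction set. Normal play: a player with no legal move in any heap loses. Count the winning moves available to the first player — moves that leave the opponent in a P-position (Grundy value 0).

1

Heap A, S = {1, 2, 7, 8}:
G(0) = 0
G(1) = mex{0} = 1
G(2) = mex{1,0} = 2
G(3) = mex{2,1} = 0
G(4) = mex{0,2} = 1
G(5) = mex{1,0} = 2
G(6) = mex{2,1} = 0
G(7) = mex{0,2,0} = 1
G(8) = mex{1,0,1,0} = 2
G(9) = mex{2,1,2,1} = 0
G(10) = mex{0,2,0,2} = 1
G(11) = mex{1,0,1,0} = 2
G(12) = mex{2,1,2,1} = 0
G(13) = mex{0,2,0,2} = 1
G(14) = mex{1,0,1,0} = 2
G(15) = mex{2,1,2,1} = 0
G(16) = mex{0,2,0,2} = 1
G(17) = mex{1,0,1,0} = 2
G(18) = mex{2,1,2,1} = 0
G(19) = mex{0,2,0,2} = 1
G(20) = mex{1,0,1,0} = 2
G(21) = mex{2,1,2,1} = 0
G(22) = mex{0,2,0,2} = 1
G_A(22) = 1.
Heap B, S = {3, 4, 5, 8}:
n :  0  1  2  3  4  5  6  7  8  9 10
G :  0  0  0  1  1  1  2  2  2  3  3
G_B(10) = 3.
Combined Grundy value = 1 ⊕ 3 = 2.
A winning move leaves total XOR = 0, i.e. changes one component's Grundy value g to g ⊕ X where X is the current total.
Heap A: need g' = 1⊕2 = 3. Options: 22−1→G=0, 22−2→G=2, 22−7→G=0, 22−8→G=2. Hits: 0.
Heap B: need g' = 3⊕2 = 1. Options: 10−3→G=2, 10−4→G=2, 10−5→G=1, 10−8→G=0. Hits: 1.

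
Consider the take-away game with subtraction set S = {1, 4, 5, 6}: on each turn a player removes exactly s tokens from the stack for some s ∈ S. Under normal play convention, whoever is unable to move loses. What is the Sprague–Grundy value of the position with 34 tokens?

n :  0  1  2  3  4  5  6  7  8  9 10 11 12 13 14 15 16 17 18 19 20 21 22 23 24 25 26 27 28 29 30 31 32 33 34
G :  0  1  0  1  2  3  2  3  4  0  1  0  1  2  3  2  3  4  0  1  0  1  2  3  2  3  4  0  1  0  1  2  3  2  3

3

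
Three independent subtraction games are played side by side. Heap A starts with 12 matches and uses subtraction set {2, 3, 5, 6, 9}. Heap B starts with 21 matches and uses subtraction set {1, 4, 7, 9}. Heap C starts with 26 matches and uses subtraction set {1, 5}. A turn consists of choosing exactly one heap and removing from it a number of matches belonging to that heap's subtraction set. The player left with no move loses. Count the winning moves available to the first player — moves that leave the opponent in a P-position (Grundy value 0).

0

Heap A, S = {2, 3, 5, 6, 9}:
n :  0  1  2  3  4  5  6  7  8  9 10 11 12
G :  0  0  1  1  2  2  3  3  0  4  1  5  0
G_A(12) = 0.
Heap B, S = {1, 4, 7, 9}:
G(0) = 0
G(1) = mex{0} = 1
G(2) = mex{1} = 0
G(3) = mex{0} = 1
G(4) = mex{1,0} = 2
G(5) = mex{2,1} = 0
G(6) = mex{0,0} = 1
G(7) = mex{1,1,0} = 2
G(8) = mex{2,2,1} = 0
G(9) = mex{0,0,0,0} = 1
G(10) = mex{1,1,1,1} = 0
G(11) = mex{0,2,2,0} = 1
G(12) = mex{1,0,0,1} = 2
G(13) = mex{2,1,1,2} = 0
G(14) = mex{0,0,2,0} = 1
G(15) = mex{1,1,0,1} = 2
G(16) = mex{2,2,1,2} = 0
G(17) = mex{0,0,0,0} = 1
G(18) = mex{1,1,1,1} = 0
G(19) = mex{0,2,2,0} = 1
G(20) = mex{1,0,0,1} = 2
G(21) = mex{2,1,1,2} = 0
G_B(21) = 0.
Heap C, S = {1, 5}:
G(0) = 0
G(1) = mex{0} = 1
G(2) = mex{1} = 0
G(3) = mex{0} = 1
G(4) = mex{1} = 0
G(5) = mex{0,0} = 1
G(6) = mex{1,1} = 0
G(7) = mex{0,0} = 1
G(8) = mex{1,1} = 0
G(9) = mex{0,0} = 1
G(10) = mex{1,1} = 0
G(11) = mex{0,0} = 1
G(12) = mex{1,1} = 0
G(13) = mex{0,0} = 1
G(14) = mex{1,1} = 0
G(15) = mex{0,0} = 1
G(16) = mex{1,1} = 0
G(17) = mex{0,0} = 1
G(18) = mex{1,1} = 0
G(19) = mex{0,0} = 1
G(20) = mex{1,1} = 0
G(21) = mex{0,0} = 1
G(22) = mex{1,1} = 0
G(23) = mex{0,0} = 1
G(24) = mex{1,1} = 0
G(25) = mex{0,0} = 1
G(26) = mex{1,1} = 0
G_C(26) = 0.
Combined Grundy value = 0 ⊕ 0 ⊕ 0 = 0.
A winning move leaves total XOR = 0, i.e. changes one component's Grundy value g to g ⊕ X where X is the current total.
Heap A: target g' = 0⊕0 = 0, but every legal move changes the Grundy value (mex property), so 0 moves.
Heap B: target g' = 0⊕0 = 0, but every legal move changes the Grundy value (mex property), so 0 moves.
Heap C: target g' = 0⊕0 = 0, but every legal move changes the Grundy value (mex property), so 0 moves.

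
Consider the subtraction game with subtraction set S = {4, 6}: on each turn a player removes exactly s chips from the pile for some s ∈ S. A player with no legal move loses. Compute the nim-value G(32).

G(0) = 0
G(1) = mex{} = 0
G(2) = mex{} = 0
G(3) = mex{} = 0
G(4) = mex{0} = 1
G(5) = mex{0} = 1
G(6) = mex{0,0} = 1
G(7) = mex{0,0} = 1
G(8) = mex{1,0} = 2
G(9) = mex{1,0} = 2
G(10) = mex{1,1} = 0
G(11) = mex{1,1} = 0
G(12) = mex{2,1} = 0
G(13) = mex{2,1} = 0
G(14) = mex{0,2} = 1
G(15) = mex{0,2} = 1
G(16) = mex{0,0} = 1
G(17) = mex{0,0} = 1
G(18) = mex{1,0} = 2
G(19) = mex{1,0} = 2
G(20) = mex{1,1} = 0
G(21) = mex{1,1} = 0
G(22) = mex{2,1} = 0
G(23) = mex{2,1} = 0
G(24) = mex{0,2} = 1
G(25) = mex{0,2} = 1
G(26) = mex{0,0} = 1
G(27) = mex{0,0} = 1
G(28) = mex{1,0} = 2
G(29) = mex{1,0} = 2
G(30) = mex{1,1} = 0
G(31) = mex{1,1} = 0
G(32) = mex{2,1} = 0

0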